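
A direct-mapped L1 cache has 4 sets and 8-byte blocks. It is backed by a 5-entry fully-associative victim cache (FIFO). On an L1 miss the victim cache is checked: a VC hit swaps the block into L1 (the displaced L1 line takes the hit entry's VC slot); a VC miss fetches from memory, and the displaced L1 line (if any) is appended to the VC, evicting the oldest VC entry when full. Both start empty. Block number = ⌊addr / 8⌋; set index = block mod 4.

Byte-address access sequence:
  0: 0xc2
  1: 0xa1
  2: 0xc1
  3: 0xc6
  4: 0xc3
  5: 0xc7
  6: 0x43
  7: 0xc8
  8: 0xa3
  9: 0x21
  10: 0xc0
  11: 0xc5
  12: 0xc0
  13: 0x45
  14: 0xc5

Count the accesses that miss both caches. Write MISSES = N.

#0 0xc2→b24/s0 MISS; vc=[]
#1 0xa1→b20/s0 MISS; vc=[24]
#2 0xc1→b24/s0 VC-HIT; vc=[20]
#3 0xc6→b24/s0 L1-HIT; vc=[20]
#4 0xc3→b24/s0 L1-HIT; vc=[20]
#5 0xc7→b24/s0 L1-HIT; vc=[20]
#6 0x43→b8/s0 MISS; vc=[20,24]
#7 0xc8→b25/s1 MISS; vc=[20,24]
#8 0xa3→b20/s0 VC-HIT; vc=[8,24]
#9 0x21→b4/s0 MISS; vc=[8,24,20]
#10 0xc0→b24/s0 VC-HIT; vc=[8,4,20]
#11 0xc5→b24/s0 L1-HIT; vc=[8,4,20]
#12 0xc0→b24/s0 L1-HIT; vc=[8,4,20]
#13 0x45→b8/s0 VC-HIT; vc=[24,4,20]
#14 0xc5→b24/s0 VC-HIT; vc=[8,4,20]

MISSES = 5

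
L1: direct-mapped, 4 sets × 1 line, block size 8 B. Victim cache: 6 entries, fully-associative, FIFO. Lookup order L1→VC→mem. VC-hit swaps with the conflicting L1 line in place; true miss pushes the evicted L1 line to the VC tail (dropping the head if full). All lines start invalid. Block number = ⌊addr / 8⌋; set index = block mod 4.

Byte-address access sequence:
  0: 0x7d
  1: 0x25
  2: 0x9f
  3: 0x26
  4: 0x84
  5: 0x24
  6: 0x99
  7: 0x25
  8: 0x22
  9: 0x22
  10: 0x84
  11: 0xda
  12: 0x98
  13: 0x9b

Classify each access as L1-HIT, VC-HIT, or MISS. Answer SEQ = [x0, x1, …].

SEQ = [MISS, MISS, MISS, L1-HIT, MISS, VC-HIT, L1-HIT, L1-HIT, L1-HIT, L1-HIT, VC-HIT, MISS, VC-HIT, L1-HIT]

#0 0x7d→b15/s3 MISS; vc=[]
#1 0x25→b4/s0 MISS; vc=[]
#2 0x9f→b19/s3 MISS; vc=[15]
#3 0x26→b4/s0 L1-HIT; vc=[15]
#4 0x84→b16/s0 MISS; vc=[15,4]
#5 0x24→b4/s0 VC-HIT; vc=[15,16]
#6 0x99→b19/s3 L1-HIT; vc=[15,16]
#7 0x25→b4/s0 L1-HIT; vc=[15,16]
#8 0x22→b4/s0 L1-HIT; vc=[15,16]
#9 0x22→b4/s0 L1-HIT; vc=[15,16]
#10 0x84→b16/s0 VC-HIT; vc=[15,4]
#11 0xda→b27/s3 MISS; vc=[15,4,19]
#12 0x98→b19/s3 VC-HIT; vc=[15,4,27]
#13 0x9b→b19/s3 L1-HIT; vc=[15,4,27]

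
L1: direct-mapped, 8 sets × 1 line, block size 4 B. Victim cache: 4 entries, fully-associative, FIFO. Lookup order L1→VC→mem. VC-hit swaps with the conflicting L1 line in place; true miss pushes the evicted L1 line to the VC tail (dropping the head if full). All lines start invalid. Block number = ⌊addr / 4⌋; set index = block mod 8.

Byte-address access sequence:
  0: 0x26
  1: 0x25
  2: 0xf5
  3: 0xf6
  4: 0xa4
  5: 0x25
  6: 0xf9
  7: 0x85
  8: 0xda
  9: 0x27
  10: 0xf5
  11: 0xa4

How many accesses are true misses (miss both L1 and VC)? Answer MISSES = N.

0: 0x26 (blk 9, set 1) → MISS  vc=[]
1: 0x25 (blk 9, set 1) → L1-HIT  vc=[]
2: 0xf5 (blk 61, set 5) → MISS  vc=[]
3: 0xf6 (blk 61, set 5) → L1-HIT  vc=[]
4: 0xa4 (blk 41, set 1) → MISS  vc=[9]
5: 0x25 (blk 9, set 1) → VC-HIT  vc=[41]
6: 0xf9 (blk 62, set 6) → MISS  vc=[41]
7: 0x85 (blk 33, set 1) → MISS  vc=[41, 9]
8: 0xda (blk 54, set 6) → MISS  vc=[41, 9, 62]
9: 0x27 (blk 9, set 1) → VC-HIT  vc=[41, 33, 62]
10: 0xf5 (blk 61, set 5) → L1-HIT  vc=[41, 33, 62]
11: 0xa4 (blk 41, set 1) → VC-HIT  vc=[9, 33, 62]

MISSES = 6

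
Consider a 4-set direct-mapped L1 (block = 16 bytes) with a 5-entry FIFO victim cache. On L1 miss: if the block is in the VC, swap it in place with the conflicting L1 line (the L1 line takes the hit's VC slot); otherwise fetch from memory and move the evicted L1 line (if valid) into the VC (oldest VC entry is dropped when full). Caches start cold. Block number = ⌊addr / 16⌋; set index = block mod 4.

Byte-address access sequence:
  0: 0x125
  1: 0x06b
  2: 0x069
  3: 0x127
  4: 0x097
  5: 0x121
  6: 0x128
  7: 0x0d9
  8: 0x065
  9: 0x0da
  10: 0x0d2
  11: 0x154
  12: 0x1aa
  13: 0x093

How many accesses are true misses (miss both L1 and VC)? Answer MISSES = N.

0: 0x125 (blk 18, set 2) → MISS  vc=[]
1: 0x6b (blk 6, set 2) → MISS  vc=[18]
2: 0x69 (blk 6, set 2) → L1-HIT  vc=[18]
3: 0x127 (blk 18, set 2) → VC-HIT  vc=[6]
4: 0x97 (blk 9, set 1) → MISS  vc=[6]
5: 0x121 (blk 18, set 2) → L1-HIT  vc=[6]
6: 0x128 (blk 18, set 2) → L1-HIT  vc=[6]
7: 0xd9 (blk 13, set 1) → MISS  vc=[6, 9]
8: 0x65 (blk 6, set 2) → VC-HIT  vc=[18, 9]
9: 0xda (blk 13, set 1) → L1-HIT  vc=[18, 9]
10: 0xd2 (blk 13, set 1) → L1-HIT  vc=[18, 9]
11: 0x154 (blk 21, set 1) → MISS  vc=[18, 9, 13]
12: 0x1aa (blk 26, set 2) → MISS  vc=[18, 9, 13, 6]
13: 0x93 (blk 9, set 1) → VC-HIT  vc=[18, 21, 13, 6]

MISSES = 6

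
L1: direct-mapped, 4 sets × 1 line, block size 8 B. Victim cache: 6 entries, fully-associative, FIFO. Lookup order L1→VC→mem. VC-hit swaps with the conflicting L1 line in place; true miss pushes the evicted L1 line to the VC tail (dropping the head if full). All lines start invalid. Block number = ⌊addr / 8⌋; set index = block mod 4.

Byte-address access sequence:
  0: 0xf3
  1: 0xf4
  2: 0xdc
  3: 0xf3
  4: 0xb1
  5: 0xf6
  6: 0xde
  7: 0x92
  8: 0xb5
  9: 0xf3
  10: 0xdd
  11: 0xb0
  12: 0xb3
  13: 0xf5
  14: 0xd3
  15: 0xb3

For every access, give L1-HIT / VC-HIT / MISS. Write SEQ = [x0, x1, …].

SEQ = [MISS, L1-HIT, MISS, L1-HIT, MISS, VC-HIT, L1-HIT, MISS, VC-HIT, VC-HIT, L1-HIT, VC-HIT, L1-HIT, VC-HIT, MISS, VC-HIT]

0: 0xf3 (blk 30, set 2) → MISS  vc=[]
1: 0xf4 (blk 30, set 2) → L1-HIT  vc=[]
2: 0xdc (blk 27, set 3) → MISS  vc=[]
3: 0xf3 (blk 30, set 2) → L1-HIT  vc=[]
4: 0xb1 (blk 22, set 2) → MISS  vc=[30]
5: 0xf6 (blk 30, set 2) → VC-HIT  vc=[22]
6: 0xde (blk 27, set 3) → L1-HIT  vc=[22]
7: 0x92 (blk 18, set 2) → MISS  vc=[22, 30]
8: 0xb5 (blk 22, set 2) → VC-HIT  vc=[18, 30]
9: 0xf3 (blk 30, set 2) → VC-HIT  vc=[18, 22]
10: 0xdd (blk 27, set 3) → L1-HIT  vc=[18, 22]
11: 0xb0 (blk 22, set 2) → VC-HIT  vc=[18, 30]
12: 0xb3 (blk 22, set 2) → L1-HIT  vc=[18, 30]
13: 0xf5 (blk 30, set 2) → VC-HIT  vc=[18, 22]
14: 0xd3 (blk 26, set 2) → MISS  vc=[18, 22, 30]
15: 0xb3 (blk 22, set 2) → VC-HIT  vc=[18, 26, 30]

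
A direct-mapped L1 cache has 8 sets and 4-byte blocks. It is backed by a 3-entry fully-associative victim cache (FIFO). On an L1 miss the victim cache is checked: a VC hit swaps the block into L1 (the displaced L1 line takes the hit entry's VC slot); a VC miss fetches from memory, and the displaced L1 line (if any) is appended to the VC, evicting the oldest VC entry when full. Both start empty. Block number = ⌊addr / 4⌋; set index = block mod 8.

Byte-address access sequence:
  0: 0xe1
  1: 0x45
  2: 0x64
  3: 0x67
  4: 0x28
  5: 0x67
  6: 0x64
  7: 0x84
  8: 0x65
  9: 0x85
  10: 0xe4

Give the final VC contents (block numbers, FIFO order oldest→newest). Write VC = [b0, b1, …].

VC = [17, 25, 33]

#0 0xe1→b56/s0 MISS; vc=[]
#1 0x45→b17/s1 MISS; vc=[]
#2 0x64→b25/s1 MISS; vc=[17]
#3 0x67→b25/s1 L1-HIT; vc=[17]
#4 0x28→b10/s2 MISS; vc=[17]
#5 0x67→b25/s1 L1-HIT; vc=[17]
#6 0x64→b25/s1 L1-HIT; vc=[17]
#7 0x84→b33/s1 MISS; vc=[17,25]
#8 0x65→b25/s1 VC-HIT; vc=[17,33]
#9 0x85→b33/s1 VC-HIT; vc=[17,25]
#10 0xe4→b57/s1 MISS; vc=[17,25,33]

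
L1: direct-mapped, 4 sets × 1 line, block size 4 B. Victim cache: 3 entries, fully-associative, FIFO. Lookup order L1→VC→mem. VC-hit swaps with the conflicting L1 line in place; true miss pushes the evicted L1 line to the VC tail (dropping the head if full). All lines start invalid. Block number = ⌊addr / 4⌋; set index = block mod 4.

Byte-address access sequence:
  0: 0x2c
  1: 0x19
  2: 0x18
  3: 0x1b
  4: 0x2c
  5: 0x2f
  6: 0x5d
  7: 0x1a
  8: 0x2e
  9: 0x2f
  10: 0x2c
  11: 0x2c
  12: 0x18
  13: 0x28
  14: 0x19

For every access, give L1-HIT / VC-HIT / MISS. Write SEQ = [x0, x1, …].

SEQ = [MISS, MISS, L1-HIT, L1-HIT, L1-HIT, L1-HIT, MISS, L1-HIT, VC-HIT, L1-HIT, L1-HIT, L1-HIT, L1-HIT, MISS, VC-HIT]

0: 0x2c (blk 11, set 3) → MISS  vc=[]
1: 0x19 (blk 6, set 2) → MISS  vc=[]
2: 0x18 (blk 6, set 2) → L1-HIT  vc=[]
3: 0x1b (blk 6, set 2) → L1-HIT  vc=[]
4: 0x2c (blk 11, set 3) → L1-HIT  vc=[]
5: 0x2f (blk 11, set 3) → L1-HIT  vc=[]
6: 0x5d (blk 23, set 3) → MISS  vc=[11]
7: 0x1a (blk 6, set 2) → L1-HIT  vc=[11]
8: 0x2e (blk 11, set 3) → VC-HIT  vc=[23]
9: 0x2f (blk 11, set 3) → L1-HIT  vc=[23]
10: 0x2c (blk 11, set 3) → L1-HIT  vc=[23]
11: 0x2c (blk 11, set 3) → L1-HIT  vc=[23]
12: 0x18 (blk 6, set 2) → L1-HIT  vc=[23]
13: 0x28 (blk 10, set 2) → MISS  vc=[23, 6]
14: 0x19 (blk 6, set 2) → VC-HIT  vc=[23, 10]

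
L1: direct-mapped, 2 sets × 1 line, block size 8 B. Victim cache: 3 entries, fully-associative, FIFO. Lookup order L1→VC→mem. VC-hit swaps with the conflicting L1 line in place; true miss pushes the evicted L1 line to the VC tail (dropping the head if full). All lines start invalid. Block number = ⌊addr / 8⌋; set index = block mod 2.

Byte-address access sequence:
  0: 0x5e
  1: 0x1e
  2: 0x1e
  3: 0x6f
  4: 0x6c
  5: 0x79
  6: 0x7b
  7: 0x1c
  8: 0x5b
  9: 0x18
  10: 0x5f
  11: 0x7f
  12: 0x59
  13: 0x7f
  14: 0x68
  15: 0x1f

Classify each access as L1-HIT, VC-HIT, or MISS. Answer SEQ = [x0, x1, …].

#0 0x5e→b11/s1 MISS; vc=[]
#1 0x1e→b3/s1 MISS; vc=[11]
#2 0x1e→b3/s1 L1-HIT; vc=[11]
#3 0x6f→b13/s1 MISS; vc=[11,3]
#4 0x6c→b13/s1 L1-HIT; vc=[11,3]
#5 0x79→b15/s1 MISS; vc=[11,3,13]
#6 0x7b→b15/s1 L1-HIT; vc=[11,3,13]
#7 0x1c→b3/s1 VC-HIT; vc=[11,15,13]
#8 0x5b→b11/s1 VC-HIT; vc=[3,15,13]
#9 0x18→b3/s1 VC-HIT; vc=[11,15,13]
#10 0x5f→b11/s1 VC-HIT; vc=[3,15,13]
#11 0x7f→b15/s1 VC-HIT; vc=[3,11,13]
#12 0x59→b11/s1 VC-HIT; vc=[3,15,13]
#13 0x7f→b15/s1 VC-HIT; vc=[3,11,13]
#14 0x68→b13/s1 VC-HIT; vc=[3,11,15]
#15 0x1f→b3/s1 VC-HIT; vc=[13,11,15]

SEQ = [MISS, MISS, L1-HIT, MISS, L1-HIT, MISS, L1-HIT, VC-HIT, VC-HIT, VC-HIT, VC-HIT, VC-HIT, VC-HIT, VC-HIT, VC-HIT, VC-HIT]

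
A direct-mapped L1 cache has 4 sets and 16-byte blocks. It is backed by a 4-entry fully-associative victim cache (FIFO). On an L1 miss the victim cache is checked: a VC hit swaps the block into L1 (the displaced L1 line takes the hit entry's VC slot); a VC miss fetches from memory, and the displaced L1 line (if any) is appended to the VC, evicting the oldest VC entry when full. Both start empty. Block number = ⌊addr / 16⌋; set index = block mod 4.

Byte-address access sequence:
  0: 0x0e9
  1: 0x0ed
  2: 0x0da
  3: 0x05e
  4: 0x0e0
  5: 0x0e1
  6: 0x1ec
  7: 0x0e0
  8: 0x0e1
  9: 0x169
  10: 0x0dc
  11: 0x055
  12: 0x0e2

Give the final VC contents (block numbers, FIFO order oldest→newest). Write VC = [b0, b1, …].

  [0] addr=0xe9 blk=14 s=2: MISS | VC []
  [1] addr=0xed blk=14 s=2: L1-HIT | VC []
  [2] addr=0xda blk=13 s=1: MISS | VC []
  [3] addr=0x5e blk=5 s=1: MISS | VC [13]
  [4] addr=0xe0 blk=14 s=2: L1-HIT | VC [13]
  [5] addr=0xe1 blk=14 s=2: L1-HIT | VC [13]
  [6] addr=0x1ec blk=30 s=2: MISS | VC [13, 14]
  [7] addr=0xe0 blk=14 s=2: VC-HIT | VC [13, 30]
  [8] addr=0xe1 blk=14 s=2: L1-HIT | VC [13, 30]
  [9] addr=0x169 blk=22 s=2: MISS | VC [13, 30, 14]
  [10] addr=0xdc blk=13 s=1: VC-HIT | VC [5, 30, 14]
  [11] addr=0x55 blk=5 s=1: VC-HIT | VC [13, 30, 14]
  [12] addr=0xe2 blk=14 s=2: VC-HIT | VC [13, 30, 22]

VC = [13, 30, 22]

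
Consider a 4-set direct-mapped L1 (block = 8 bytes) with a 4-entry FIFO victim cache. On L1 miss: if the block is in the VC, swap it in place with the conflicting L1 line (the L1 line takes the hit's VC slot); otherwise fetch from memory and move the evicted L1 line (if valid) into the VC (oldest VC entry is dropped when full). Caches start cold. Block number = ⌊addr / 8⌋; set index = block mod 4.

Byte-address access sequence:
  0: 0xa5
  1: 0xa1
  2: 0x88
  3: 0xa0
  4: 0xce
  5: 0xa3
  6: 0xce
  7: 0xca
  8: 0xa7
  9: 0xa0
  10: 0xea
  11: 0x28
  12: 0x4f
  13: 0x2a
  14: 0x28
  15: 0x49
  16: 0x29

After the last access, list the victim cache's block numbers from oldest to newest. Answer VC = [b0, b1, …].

VC = [17, 25, 29, 9]

0: 0xa5 (blk 20, set 0) → MISS  vc=[]
1: 0xa1 (blk 20, set 0) → L1-HIT  vc=[]
2: 0x88 (blk 17, set 1) → MISS  vc=[]
3: 0xa0 (blk 20, set 0) → L1-HIT  vc=[]
4: 0xce (blk 25, set 1) → MISS  vc=[17]
5: 0xa3 (blk 20, set 0) → L1-HIT  vc=[17]
6: 0xce (blk 25, set 1) → L1-HIT  vc=[17]
7: 0xca (blk 25, set 1) → L1-HIT  vc=[17]
8: 0xa7 (blk 20, set 0) → L1-HIT  vc=[17]
9: 0xa0 (blk 20, set 0) → L1-HIT  vc=[17]
10: 0xea (blk 29, set 1) → MISS  vc=[17, 25]
11: 0x28 (blk 5, set 1) → MISS  vc=[17, 25, 29]
12: 0x4f (blk 9, set 1) → MISS  vc=[17, 25, 29, 5]
13: 0x2a (blk 5, set 1) → VC-HIT  vc=[17, 25, 29, 9]
14: 0x28 (blk 5, set 1) → L1-HIT  vc=[17, 25, 29, 9]
15: 0x49 (blk 9, set 1) → VC-HIT  vc=[17, 25, 29, 5]
16: 0x29 (blk 5, set 1) → VC-HIT  vc=[17, 25, 29, 9]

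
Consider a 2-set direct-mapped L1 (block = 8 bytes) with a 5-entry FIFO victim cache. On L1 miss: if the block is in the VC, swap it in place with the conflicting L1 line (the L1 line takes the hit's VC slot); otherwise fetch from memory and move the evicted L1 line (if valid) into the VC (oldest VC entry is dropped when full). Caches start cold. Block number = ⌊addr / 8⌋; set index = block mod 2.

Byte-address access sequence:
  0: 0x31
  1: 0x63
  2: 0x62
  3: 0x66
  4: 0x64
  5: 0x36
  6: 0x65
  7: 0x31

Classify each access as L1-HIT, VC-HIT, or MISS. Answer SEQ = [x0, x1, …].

0: 0x31 (blk 6, set 0) → MISS  vc=[]
1: 0x63 (blk 12, set 0) → MISS  vc=[6]
2: 0x62 (blk 12, set 0) → L1-HIT  vc=[6]
3: 0x66 (blk 12, set 0) → L1-HIT  vc=[6]
4: 0x64 (blk 12, set 0) → L1-HIT  vc=[6]
5: 0x36 (blk 6, set 0) → VC-HIT  vc=[12]
6: 0x65 (blk 12, set 0) → VC-HIT  vc=[6]
7: 0x31 (blk 6, set 0) → VC-HIT  vc=[12]

SEQ = [MISS, MISS, L1-HIT, L1-HIT, L1-HIT, VC-HIT, VC-HIT, VC-HIT]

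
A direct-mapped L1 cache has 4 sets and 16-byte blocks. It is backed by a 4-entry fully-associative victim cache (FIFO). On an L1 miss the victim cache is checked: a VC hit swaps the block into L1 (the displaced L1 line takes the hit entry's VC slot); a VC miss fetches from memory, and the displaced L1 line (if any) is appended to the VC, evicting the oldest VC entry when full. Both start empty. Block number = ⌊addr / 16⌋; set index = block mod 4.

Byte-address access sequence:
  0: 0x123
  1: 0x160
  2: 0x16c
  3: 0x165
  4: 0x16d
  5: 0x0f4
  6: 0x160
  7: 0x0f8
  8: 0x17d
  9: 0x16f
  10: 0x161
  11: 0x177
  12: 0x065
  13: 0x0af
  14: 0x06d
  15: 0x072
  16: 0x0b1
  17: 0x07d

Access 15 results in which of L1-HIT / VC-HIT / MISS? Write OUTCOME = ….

0: 0x123 (blk 18, set 2) → MISS  vc=[]
1: 0x160 (blk 22, set 2) → MISS  vc=[18]
2: 0x16c (blk 22, set 2) → L1-HIT  vc=[18]
3: 0x165 (blk 22, set 2) → L1-HIT  vc=[18]
4: 0x16d (blk 22, set 2) → L1-HIT  vc=[18]
5: 0xf4 (blk 15, set 3) → MISS  vc=[18]
6: 0x160 (blk 22, set 2) → L1-HIT  vc=[18]
7: 0xf8 (blk 15, set 3) → L1-HIT  vc=[18]
8: 0x17d (blk 23, set 3) → MISS  vc=[18, 15]
9: 0x16f (blk 22, set 2) → L1-HIT  vc=[18, 15]
10: 0x161 (blk 22, set 2) → L1-HIT  vc=[18, 15]
11: 0x177 (blk 23, set 3) → L1-HIT  vc=[18, 15]
12: 0x65 (blk 6, set 2) → MISS  vc=[18, 15, 22]
13: 0xaf (blk 10, set 2) → MISS  vc=[18, 15, 22, 6]
14: 0x6d (blk 6, set 2) → VC-HIT  vc=[18, 15, 22, 10]
15: 0x72 (blk 7, set 3) → MISS  vc=[15, 22, 10, 23]
16: 0xb1 (blk 11, set 3) → MISS  vc=[22, 10, 23, 7]
17: 0x7d (blk 7, set 3) → VC-HIT  vc=[22, 10, 23, 11]

OUTCOME = MISS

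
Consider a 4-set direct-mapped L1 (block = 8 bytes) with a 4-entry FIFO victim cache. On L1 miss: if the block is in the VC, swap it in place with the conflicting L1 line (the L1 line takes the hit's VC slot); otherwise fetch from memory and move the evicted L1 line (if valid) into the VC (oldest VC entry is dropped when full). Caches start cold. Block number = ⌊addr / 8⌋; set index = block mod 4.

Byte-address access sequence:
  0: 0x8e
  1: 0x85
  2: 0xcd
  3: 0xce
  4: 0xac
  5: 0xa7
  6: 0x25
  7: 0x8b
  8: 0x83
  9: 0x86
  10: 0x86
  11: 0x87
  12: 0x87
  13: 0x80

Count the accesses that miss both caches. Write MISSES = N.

  [0] addr=0x8e blk=17 s=1: MISS | VC []
  [1] addr=0x85 blk=16 s=0: MISS | VC []
  [2] addr=0xcd blk=25 s=1: MISS | VC [17]
  [3] addr=0xce blk=25 s=1: L1-HIT | VC [17]
  [4] addr=0xac blk=21 s=1: MISS | VC [17, 25]
  [5] addr=0xa7 blk=20 s=0: MISS | VC [17, 25, 16]
  [6] addr=0x25 blk=4 s=0: MISS | VC [17, 25, 16, 20]
  [7] addr=0x8b blk=17 s=1: VC-HIT | VC [21, 25, 16, 20]
  [8] addr=0x83 blk=16 s=0: VC-HIT | VC [21, 25, 4, 20]
  [9] addr=0x86 blk=16 s=0: L1-HIT | VC [21, 25, 4, 20]
  [10] addr=0x86 blk=16 s=0: L1-HIT | VC [21, 25, 4, 20]
  [11] addr=0x87 blk=16 s=0: L1-HIT | VC [21, 25, 4, 20]
  [12] addr=0x87 blk=16 s=0: L1-HIT | VC [21, 25, 4, 20]
  [13] addr=0x80 blk=16 s=0: L1-HIT | VC [21, 25, 4, 20]

MISSES = 6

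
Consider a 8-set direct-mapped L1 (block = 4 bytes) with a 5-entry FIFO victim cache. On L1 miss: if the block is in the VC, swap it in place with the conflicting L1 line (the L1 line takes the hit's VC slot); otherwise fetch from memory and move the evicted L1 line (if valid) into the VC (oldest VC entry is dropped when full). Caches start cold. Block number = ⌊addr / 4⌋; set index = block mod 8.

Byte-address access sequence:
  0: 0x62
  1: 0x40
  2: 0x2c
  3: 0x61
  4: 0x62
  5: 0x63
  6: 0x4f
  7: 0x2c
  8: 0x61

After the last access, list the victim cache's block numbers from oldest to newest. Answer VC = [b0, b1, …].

VC = [16, 19]

0: 0x62 (blk 24, set 0) → MISS  vc=[]
1: 0x40 (blk 16, set 0) → MISS  vc=[24]
2: 0x2c (blk 11, set 3) → MISS  vc=[24]
3: 0x61 (blk 24, set 0) → VC-HIT  vc=[16]
4: 0x62 (blk 24, set 0) → L1-HIT  vc=[16]
5: 0x63 (blk 24, set 0) → L1-HIT  vc=[16]
6: 0x4f (blk 19, set 3) → MISS  vc=[16, 11]
7: 0x2c (blk 11, set 3) → VC-HIT  vc=[16, 19]
8: 0x61 (blk 24, set 0) → L1-HIT  vc=[16, 19]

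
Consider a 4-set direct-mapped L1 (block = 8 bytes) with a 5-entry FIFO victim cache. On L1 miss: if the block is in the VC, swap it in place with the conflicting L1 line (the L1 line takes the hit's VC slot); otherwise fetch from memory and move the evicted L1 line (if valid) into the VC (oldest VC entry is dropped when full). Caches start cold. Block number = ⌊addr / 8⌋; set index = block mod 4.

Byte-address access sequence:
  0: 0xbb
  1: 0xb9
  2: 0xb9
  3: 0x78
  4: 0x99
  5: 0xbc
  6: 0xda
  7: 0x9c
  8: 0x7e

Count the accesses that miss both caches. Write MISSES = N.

#0 0xbb→b23/s3 MISS; vc=[]
#1 0xb9→b23/s3 L1-HIT; vc=[]
#2 0xb9→b23/s3 L1-HIT; vc=[]
#3 0x78→b15/s3 MISS; vc=[23]
#4 0x99→b19/s3 MISS; vc=[23,15]
#5 0xbc→b23/s3 VC-HIT; vc=[19,15]
#6 0xda→b27/s3 MISS; vc=[19,15,23]
#7 0x9c→b19/s3 VC-HIT; vc=[27,15,23]
#8 0x7e→b15/s3 VC-HIT; vc=[27,19,23]

MISSES = 4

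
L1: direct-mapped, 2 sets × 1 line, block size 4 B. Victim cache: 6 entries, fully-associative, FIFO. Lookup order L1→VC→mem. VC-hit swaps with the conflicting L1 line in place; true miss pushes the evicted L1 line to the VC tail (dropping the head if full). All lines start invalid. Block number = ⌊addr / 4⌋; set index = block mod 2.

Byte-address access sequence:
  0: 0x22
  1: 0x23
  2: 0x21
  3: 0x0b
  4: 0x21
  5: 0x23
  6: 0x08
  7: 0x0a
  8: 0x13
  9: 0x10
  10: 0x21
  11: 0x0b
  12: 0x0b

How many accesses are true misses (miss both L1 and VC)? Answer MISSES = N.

  [0] addr=0x22 blk=8 s=0: MISS | VC []
  [1] addr=0x23 blk=8 s=0: L1-HIT | VC []
  [2] addr=0x21 blk=8 s=0: L1-HIT | VC []
  [3] addr=0xb blk=2 s=0: MISS | VC [8]
  [4] addr=0x21 blk=8 s=0: VC-HIT | VC [2]
  [5] addr=0x23 blk=8 s=0: L1-HIT | VC [2]
  [6] addr=0x8 blk=2 s=0: VC-HIT | VC [8]
  [7] addr=0xa blk=2 s=0: L1-HIT | VC [8]
  [8] addr=0x13 blk=4 s=0: MISS | VC [8, 2]
  [9] addr=0x10 blk=4 s=0: L1-HIT | VC [8, 2]
  [10] addr=0x21 blk=8 s=0: VC-HIT | VC [4, 2]
  [11] addr=0xb blk=2 s=0: VC-HIT | VC [4, 8]
  [12] addr=0xb blk=2 s=0: L1-HIT | VC [4, 8]

MISSES = 3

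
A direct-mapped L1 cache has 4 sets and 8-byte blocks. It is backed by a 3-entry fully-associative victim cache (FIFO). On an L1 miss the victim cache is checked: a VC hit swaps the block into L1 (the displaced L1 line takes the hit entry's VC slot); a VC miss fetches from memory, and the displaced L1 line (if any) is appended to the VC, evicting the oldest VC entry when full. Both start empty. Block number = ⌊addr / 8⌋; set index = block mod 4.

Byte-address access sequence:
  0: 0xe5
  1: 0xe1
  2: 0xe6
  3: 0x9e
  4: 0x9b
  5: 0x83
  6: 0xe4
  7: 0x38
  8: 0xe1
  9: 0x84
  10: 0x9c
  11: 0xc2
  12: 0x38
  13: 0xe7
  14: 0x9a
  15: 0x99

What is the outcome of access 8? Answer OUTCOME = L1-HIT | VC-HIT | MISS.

#0 0xe5→b28/s0 MISS; vc=[]
#1 0xe1→b28/s0 L1-HIT; vc=[]
#2 0xe6→b28/s0 L1-HIT; vc=[]
#3 0x9e→b19/s3 MISS; vc=[]
#4 0x9b→b19/s3 L1-HIT; vc=[]
#5 0x83→b16/s0 MISS; vc=[28]
#6 0xe4→b28/s0 VC-HIT; vc=[16]
#7 0x38→b7/s3 MISS; vc=[16,19]
#8 0xe1→b28/s0 L1-HIT; vc=[16,19]
#9 0x84→b16/s0 VC-HIT; vc=[28,19]
#10 0x9c→b19/s3 VC-HIT; vc=[28,7]
#11 0xc2→b24/s0 MISS; vc=[28,7,16]
#12 0x38→b7/s3 VC-HIT; vc=[28,19,16]
#13 0xe7→b28/s0 VC-HIT; vc=[24,19,16]
#14 0x9a→b19/s3 VC-HIT; vc=[24,7,16]
#15 0x99→b19/s3 L1-HIT; vc=[24,7,16]

OUTCOME = L1-HIT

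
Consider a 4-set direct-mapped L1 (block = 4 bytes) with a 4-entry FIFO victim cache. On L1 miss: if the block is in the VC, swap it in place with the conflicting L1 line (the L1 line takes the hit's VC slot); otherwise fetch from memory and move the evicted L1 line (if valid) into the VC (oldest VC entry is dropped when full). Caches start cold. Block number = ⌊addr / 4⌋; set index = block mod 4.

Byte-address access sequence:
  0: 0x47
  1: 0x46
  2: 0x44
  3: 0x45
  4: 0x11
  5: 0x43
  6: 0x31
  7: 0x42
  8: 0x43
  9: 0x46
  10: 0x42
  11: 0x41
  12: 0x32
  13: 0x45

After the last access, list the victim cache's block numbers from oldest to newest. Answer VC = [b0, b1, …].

#0 0x47→b17/s1 MISS; vc=[]
#1 0x46→b17/s1 L1-HIT; vc=[]
#2 0x44→b17/s1 L1-HIT; vc=[]
#3 0x45→b17/s1 L1-HIT; vc=[]
#4 0x11→b4/s0 MISS; vc=[]
#5 0x43→b16/s0 MISS; vc=[4]
#6 0x31→b12/s0 MISS; vc=[4,16]
#7 0x42→b16/s0 VC-HIT; vc=[4,12]
#8 0x43→b16/s0 L1-HIT; vc=[4,12]
#9 0x46→b17/s1 L1-HIT; vc=[4,12]
#10 0x42→b16/s0 L1-HIT; vc=[4,12]
#11 0x41→b16/s0 L1-HIT; vc=[4,12]
#12 0x32→b12/s0 VC-HIT; vc=[4,16]
#13 0x45→b17/s1 L1-HIT; vc=[4,16]

VC = [4, 16]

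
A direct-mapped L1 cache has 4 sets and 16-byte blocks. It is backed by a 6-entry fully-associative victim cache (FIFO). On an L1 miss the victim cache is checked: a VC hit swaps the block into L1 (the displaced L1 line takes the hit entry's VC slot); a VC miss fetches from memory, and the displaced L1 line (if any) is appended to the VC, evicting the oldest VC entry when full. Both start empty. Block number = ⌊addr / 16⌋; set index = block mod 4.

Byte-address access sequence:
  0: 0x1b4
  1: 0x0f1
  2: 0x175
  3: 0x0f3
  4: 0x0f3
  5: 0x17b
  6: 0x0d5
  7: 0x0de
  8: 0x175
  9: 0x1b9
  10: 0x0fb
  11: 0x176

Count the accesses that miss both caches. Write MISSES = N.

MISSES = 4

0: 0x1b4 (blk 27, set 3) → MISS  vc=[]
1: 0xf1 (blk 15, set 3) → MISS  vc=[27]
2: 0x175 (blk 23, set 3) → MISS  vc=[27, 15]
3: 0xf3 (blk 15, set 3) → VC-HIT  vc=[27, 23]
4: 0xf3 (blk 15, set 3) → L1-HIT  vc=[27, 23]
5: 0x17b (blk 23, set 3) → VC-HIT  vc=[27, 15]
6: 0xd5 (blk 13, set 1) → MISS  vc=[27, 15]
7: 0xde (blk 13, set 1) → L1-HIT  vc=[27, 15]
8: 0x175 (blk 23, set 3) → L1-HIT  vc=[27, 15]
9: 0x1b9 (blk 27, set 3) → VC-HIT  vc=[23, 15]
10: 0xfb (blk 15, set 3) → VC-HIT  vc=[23, 27]
11: 0x176 (blk 23, set 3) → VC-HIT  vc=[15, 27]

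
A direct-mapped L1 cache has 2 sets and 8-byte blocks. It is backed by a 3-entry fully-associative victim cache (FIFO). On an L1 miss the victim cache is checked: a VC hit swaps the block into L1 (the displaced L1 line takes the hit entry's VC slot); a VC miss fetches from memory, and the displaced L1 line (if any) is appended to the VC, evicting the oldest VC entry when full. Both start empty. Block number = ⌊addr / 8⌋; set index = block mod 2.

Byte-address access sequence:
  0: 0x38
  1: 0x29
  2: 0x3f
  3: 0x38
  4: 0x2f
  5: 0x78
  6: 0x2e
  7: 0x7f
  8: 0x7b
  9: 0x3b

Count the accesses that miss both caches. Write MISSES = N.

  [0] addr=0x38 blk=7 s=1: MISS | VC []
  [1] addr=0x29 blk=5 s=1: MISS | VC [7]
  [2] addr=0x3f blk=7 s=1: VC-HIT | VC [5]
  [3] addr=0x38 blk=7 s=1: L1-HIT | VC [5]
  [4] addr=0x2f blk=5 s=1: VC-HIT | VC [7]
  [5] addr=0x78 blk=15 s=1: MISS | VC [7, 5]
  [6] addr=0x2e blk=5 s=1: VC-HIT | VC [7, 15]
  [7] addr=0x7f blk=15 s=1: VC-HIT | VC [7, 5]
  [8] addr=0x7b blk=15 s=1: L1-HIT | VC [7, 5]
  [9] addr=0x3b blk=7 s=1: VC-HIT | VC [15, 5]

MISSES = 3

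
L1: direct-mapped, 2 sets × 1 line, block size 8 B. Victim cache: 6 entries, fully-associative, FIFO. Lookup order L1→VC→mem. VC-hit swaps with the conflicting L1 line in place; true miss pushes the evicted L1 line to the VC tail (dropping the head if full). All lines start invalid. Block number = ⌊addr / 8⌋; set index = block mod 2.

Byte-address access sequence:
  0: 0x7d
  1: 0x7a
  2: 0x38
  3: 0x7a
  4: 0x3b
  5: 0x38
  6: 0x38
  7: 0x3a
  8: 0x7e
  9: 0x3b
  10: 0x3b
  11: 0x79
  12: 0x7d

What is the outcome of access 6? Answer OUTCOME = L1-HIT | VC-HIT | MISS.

  [0] addr=0x7d blk=15 s=1: MISS | VC []
  [1] addr=0x7a blk=15 s=1: L1-HIT | VC []
  [2] addr=0x38 blk=7 s=1: MISS | VC [15]
  [3] addr=0x7a blk=15 s=1: VC-HIT | VC [7]
  [4] addr=0x3b blk=7 s=1: VC-HIT | VC [15]
  [5] addr=0x38 blk=7 s=1: L1-HIT | VC [15]
  [6] addr=0x38 blk=7 s=1: L1-HIT | VC [15]
  [7] addr=0x3a blk=7 s=1: L1-HIT | VC [15]
  [8] addr=0x7e blk=15 s=1: VC-HIT | VC [7]
  [9] addr=0x3b blk=7 s=1: VC-HIT | VC [15]
  [10] addr=0x3b blk=7 s=1: L1-HIT | VC [15]
  [11] addr=0x79 blk=15 s=1: VC-HIT | VC [7]
  [12] addr=0x7d blk=15 s=1: L1-HIT | VC [7]

OUTCOME = L1-HIT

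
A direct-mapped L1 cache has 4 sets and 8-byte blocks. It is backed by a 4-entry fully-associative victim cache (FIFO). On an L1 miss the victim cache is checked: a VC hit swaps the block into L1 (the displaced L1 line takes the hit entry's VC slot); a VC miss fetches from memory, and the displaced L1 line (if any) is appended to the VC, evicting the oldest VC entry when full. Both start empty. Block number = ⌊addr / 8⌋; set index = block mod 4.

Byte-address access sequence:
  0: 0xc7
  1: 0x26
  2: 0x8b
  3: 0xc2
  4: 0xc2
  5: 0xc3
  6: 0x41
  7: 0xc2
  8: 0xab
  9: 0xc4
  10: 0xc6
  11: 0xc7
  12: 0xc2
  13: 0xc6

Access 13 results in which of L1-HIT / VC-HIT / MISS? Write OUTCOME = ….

0: 0xc7 (blk 24, set 0) → MISS  vc=[]
1: 0x26 (blk 4, set 0) → MISS  vc=[24]
2: 0x8b (blk 17, set 1) → MISS  vc=[24]
3: 0xc2 (blk 24, set 0) → VC-HIT  vc=[4]
4: 0xc2 (blk 24, set 0) → L1-HIT  vc=[4]
5: 0xc3 (blk 24, set 0) → L1-HIT  vc=[4]
6: 0x41 (blk 8, set 0) → MISS  vc=[4, 24]
7: 0xc2 (blk 24, set 0) → VC-HIT  vc=[4, 8]
8: 0xab (blk 21, set 1) → MISS  vc=[4, 8, 17]
9: 0xc4 (blk 24, set 0) → L1-HIT  vc=[4, 8, 17]
10: 0xc6 (blk 24, set 0) → L1-HIT  vc=[4, 8, 17]
11: 0xc7 (blk 24, set 0) → L1-HIT  vc=[4, 8, 17]
12: 0xc2 (blk 24, set 0) → L1-HIT  vc=[4, 8, 17]
13: 0xc6 (blk 24, set 0) → L1-HIT  vc=[4, 8, 17]

OUTCOME = L1-HIT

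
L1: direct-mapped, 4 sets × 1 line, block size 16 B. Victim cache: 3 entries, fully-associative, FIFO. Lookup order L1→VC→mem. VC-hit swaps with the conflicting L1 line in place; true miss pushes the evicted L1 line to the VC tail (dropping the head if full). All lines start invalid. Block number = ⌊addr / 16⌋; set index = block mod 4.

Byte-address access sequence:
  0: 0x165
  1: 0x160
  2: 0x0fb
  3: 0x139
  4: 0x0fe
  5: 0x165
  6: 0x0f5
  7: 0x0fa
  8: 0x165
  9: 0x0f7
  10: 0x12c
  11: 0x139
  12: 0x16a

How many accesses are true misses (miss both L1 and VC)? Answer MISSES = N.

0: 0x165 (blk 22, set 2) → MISS  vc=[]
1: 0x160 (blk 22, set 2) → L1-HIT  vc=[]
2: 0xfb (blk 15, set 3) → MISS  vc=[]
3: 0x139 (blk 19, set 3) → MISS  vc=[15]
4: 0xfe (blk 15, set 3) → VC-HIT  vc=[19]
5: 0x165 (blk 22, set 2) → L1-HIT  vc=[19]
6: 0xf5 (blk 15, set 3) → L1-HIT  vc=[19]
7: 0xfa (blk 15, set 3) → L1-HIT  vc=[19]
8: 0x165 (blk 22, set 2) → L1-HIT  vc=[19]
9: 0xf7 (blk 15, set 3) → L1-HIT  vc=[19]
10: 0x12c (blk 18, set 2) → MISS  vc=[19, 22]
11: 0x139 (blk 19, set 3) → VC-HIT  vc=[15, 22]
12: 0x16a (blk 22, set 2) → VC-HIT  vc=[15, 18]

MISSES = 4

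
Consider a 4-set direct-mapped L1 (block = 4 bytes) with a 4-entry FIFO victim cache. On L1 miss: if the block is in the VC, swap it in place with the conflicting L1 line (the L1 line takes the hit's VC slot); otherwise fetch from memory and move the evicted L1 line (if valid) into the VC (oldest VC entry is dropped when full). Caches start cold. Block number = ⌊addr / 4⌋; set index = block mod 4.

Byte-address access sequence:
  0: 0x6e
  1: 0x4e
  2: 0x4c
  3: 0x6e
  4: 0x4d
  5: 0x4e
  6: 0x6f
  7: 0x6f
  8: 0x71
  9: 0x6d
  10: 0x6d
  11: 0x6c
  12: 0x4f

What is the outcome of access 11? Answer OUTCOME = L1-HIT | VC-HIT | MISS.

0: 0x6e (blk 27, set 3) → MISS  vc=[]
1: 0x4e (blk 19, set 3) → MISS  vc=[27]
2: 0x4c (blk 19, set 3) → L1-HIT  vc=[27]
3: 0x6e (blk 27, set 3) → VC-HIT  vc=[19]
4: 0x4d (blk 19, set 3) → VC-HIT  vc=[27]
5: 0x4e (blk 19, set 3) → L1-HIT  vc=[27]
6: 0x6f (blk 27, set 3) → VC-HIT  vc=[19]
7: 0x6f (blk 27, set 3) → L1-HIT  vc=[19]
8: 0x71 (blk 28, set 0) → MISS  vc=[19]
9: 0x6d (blk 27, set 3) → L1-HIT  vc=[19]
10: 0x6d (blk 27, set 3) → L1-HIT  vc=[19]
11: 0x6c (blk 27, set 3) → L1-HIT  vc=[19]
12: 0x4f (blk 19, set 3) → VC-HIT  vc=[27]

OUTCOME = L1-HIT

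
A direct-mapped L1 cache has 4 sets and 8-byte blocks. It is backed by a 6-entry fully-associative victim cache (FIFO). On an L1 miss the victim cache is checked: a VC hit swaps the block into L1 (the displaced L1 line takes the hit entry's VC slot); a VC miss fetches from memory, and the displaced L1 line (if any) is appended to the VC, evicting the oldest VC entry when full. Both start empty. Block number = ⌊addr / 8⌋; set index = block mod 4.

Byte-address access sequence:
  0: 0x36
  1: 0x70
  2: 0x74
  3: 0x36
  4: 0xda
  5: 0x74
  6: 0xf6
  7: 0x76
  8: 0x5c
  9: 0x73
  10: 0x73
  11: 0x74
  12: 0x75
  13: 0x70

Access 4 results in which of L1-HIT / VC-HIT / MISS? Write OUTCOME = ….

OUTCOME = MISS

#0 0x36→b6/s2 MISS; vc=[]
#1 0x70→b14/s2 MISS; vc=[6]
#2 0x74→b14/s2 L1-HIT; vc=[6]
#3 0x36→b6/s2 VC-HIT; vc=[14]
#4 0xda→b27/s3 MISS; vc=[14]
#5 0x74→b14/s2 VC-HIT; vc=[6]
#6 0xf6→b30/s2 MISS; vc=[6,14]
#7 0x76→b14/s2 VC-HIT; vc=[6,30]
#8 0x5c→b11/s3 MISS; vc=[6,30,27]
#9 0x73→b14/s2 L1-HIT; vc=[6,30,27]
#10 0x73→b14/s2 L1-HIT; vc=[6,30,27]
#11 0x74→b14/s2 L1-HIT; vc=[6,30,27]
#12 0x75→b14/s2 L1-HIT; vc=[6,30,27]
#13 0x70→b14/s2 L1-HIT; vc=[6,30,27]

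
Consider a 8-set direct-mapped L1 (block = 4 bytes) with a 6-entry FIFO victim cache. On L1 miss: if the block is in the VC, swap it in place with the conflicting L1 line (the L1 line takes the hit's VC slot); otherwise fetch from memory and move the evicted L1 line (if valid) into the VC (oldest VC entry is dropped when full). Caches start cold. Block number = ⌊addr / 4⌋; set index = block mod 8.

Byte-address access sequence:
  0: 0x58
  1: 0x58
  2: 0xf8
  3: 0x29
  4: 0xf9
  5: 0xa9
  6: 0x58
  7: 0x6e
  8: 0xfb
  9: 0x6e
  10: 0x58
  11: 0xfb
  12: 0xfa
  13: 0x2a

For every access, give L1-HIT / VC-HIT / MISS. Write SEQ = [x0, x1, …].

SEQ = [MISS, L1-HIT, MISS, MISS, L1-HIT, MISS, VC-HIT, MISS, VC-HIT, L1-HIT, VC-HIT, VC-HIT, L1-HIT, VC-HIT]

#0 0x58→b22/s6 MISS; vc=[]
#1 0x58→b22/s6 L1-HIT; vc=[]
#2 0xf8→b62/s6 MISS; vc=[22]
#3 0x29→b10/s2 MISS; vc=[22]
#4 0xf9→b62/s6 L1-HIT; vc=[22]
#5 0xa9→b42/s2 MISS; vc=[22,10]
#6 0x58→b22/s6 VC-HIT; vc=[62,10]
#7 0x6e→b27/s3 MISS; vc=[62,10]
#8 0xfb→b62/s6 VC-HIT; vc=[22,10]
#9 0x6e→b27/s3 L1-HIT; vc=[22,10]
#10 0x58→b22/s6 VC-HIT; vc=[62,10]
#11 0xfb→b62/s6 VC-HIT; vc=[22,10]
#12 0xfa→b62/s6 L1-HIT; vc=[22,10]
#13 0x2a→b10/s2 VC-HIT; vc=[22,42]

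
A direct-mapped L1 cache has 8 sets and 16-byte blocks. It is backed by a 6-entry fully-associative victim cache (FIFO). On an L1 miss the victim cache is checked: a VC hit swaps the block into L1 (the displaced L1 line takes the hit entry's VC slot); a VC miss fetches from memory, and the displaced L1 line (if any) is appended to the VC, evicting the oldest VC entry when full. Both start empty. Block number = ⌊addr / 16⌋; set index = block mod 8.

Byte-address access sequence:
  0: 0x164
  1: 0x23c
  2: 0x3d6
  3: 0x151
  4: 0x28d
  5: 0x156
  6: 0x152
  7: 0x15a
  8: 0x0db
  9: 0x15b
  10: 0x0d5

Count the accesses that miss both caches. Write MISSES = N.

0: 0x164 (blk 22, set 6) → MISS  vc=[]
1: 0x23c (blk 35, set 3) → MISS  vc=[]
2: 0x3d6 (blk 61, set 5) → MISS  vc=[]
3: 0x151 (blk 21, set 5) → MISS  vc=[61]
4: 0x28d (blk 40, set 0) → MISS  vc=[61]
5: 0x156 (blk 21, set 5) → L1-HIT  vc=[61]
6: 0x152 (blk 21, set 5) → L1-HIT  vc=[61]
7: 0x15a (blk 21, set 5) → L1-HIT  vc=[61]
8: 0xdb (blk 13, set 5) → MISS  vc=[61, 21]
9: 0x15b (blk 21, set 5) → VC-HIT  vc=[61, 13]
10: 0xd5 (blk 13, set 5) → VC-HIT  vc=[61, 21]

MISSES = 6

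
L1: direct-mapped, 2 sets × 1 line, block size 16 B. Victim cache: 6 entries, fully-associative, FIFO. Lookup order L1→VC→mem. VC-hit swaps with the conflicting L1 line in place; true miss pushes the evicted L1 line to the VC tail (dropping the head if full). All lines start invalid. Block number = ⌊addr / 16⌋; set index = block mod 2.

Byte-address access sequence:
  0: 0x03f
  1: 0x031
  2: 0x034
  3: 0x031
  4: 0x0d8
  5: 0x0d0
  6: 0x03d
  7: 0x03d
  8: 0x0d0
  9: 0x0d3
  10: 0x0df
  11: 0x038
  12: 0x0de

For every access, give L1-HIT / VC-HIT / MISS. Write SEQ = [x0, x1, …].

#0 0x3f→b3/s1 MISS; vc=[]
#1 0x31→b3/s1 L1-HIT; vc=[]
#2 0x34→b3/s1 L1-HIT; vc=[]
#3 0x31→b3/s1 L1-HIT; vc=[]
#4 0xd8→b13/s1 MISS; vc=[3]
#5 0xd0→b13/s1 L1-HIT; vc=[3]
#6 0x3d→b3/s1 VC-HIT; vc=[13]
#7 0x3d→b3/s1 L1-HIT; vc=[13]
#8 0xd0→b13/s1 VC-HIT; vc=[3]
#9 0xd3→b13/s1 L1-HIT; vc=[3]
#10 0xdf→b13/s1 L1-HIT; vc=[3]
#11 0x38→b3/s1 VC-HIT; vc=[13]
#12 0xde→b13/s1 VC-HIT; vc=[3]

SEQ = [MISS, L1-HIT, L1-HIT, L1-HIT, MISS, L1-HIT, VC-HIT, L1-HIT, VC-HIT, L1-HIT, L1-HIT, VC-HIT, VC-HIT]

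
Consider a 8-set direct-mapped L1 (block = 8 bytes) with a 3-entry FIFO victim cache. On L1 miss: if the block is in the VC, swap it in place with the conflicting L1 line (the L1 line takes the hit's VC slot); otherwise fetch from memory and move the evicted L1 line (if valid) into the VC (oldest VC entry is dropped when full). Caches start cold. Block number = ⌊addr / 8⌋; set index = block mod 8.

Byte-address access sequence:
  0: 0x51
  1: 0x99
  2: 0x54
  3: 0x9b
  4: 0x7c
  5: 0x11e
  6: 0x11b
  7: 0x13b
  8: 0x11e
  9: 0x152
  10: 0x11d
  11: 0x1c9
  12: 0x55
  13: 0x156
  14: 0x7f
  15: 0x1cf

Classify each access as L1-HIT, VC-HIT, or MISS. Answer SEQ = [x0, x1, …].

  [0] addr=0x51 blk=10 s=2: MISS | VC []
  [1] addr=0x99 blk=19 s=3: MISS | VC []
  [2] addr=0x54 blk=10 s=2: L1-HIT | VC []
  [3] addr=0x9b blk=19 s=3: L1-HIT | VC []
  [4] addr=0x7c blk=15 s=7: MISS | VC []
  [5] addr=0x11e blk=35 s=3: MISS | VC [19]
  [6] addr=0x11b blk=35 s=3: L1-HIT | VC [19]
  [7] addr=0x13b blk=39 s=7: MISS | VC [19, 15]
  [8] addr=0x11e blk=35 s=3: L1-HIT | VC [19, 15]
  [9] addr=0x152 blk=42 s=2: MISS | VC [19, 15, 10]
  [10] addr=0x11d blk=35 s=3: L1-HIT | VC [19, 15, 10]
  [11] addr=0x1c9 blk=57 s=1: MISS | VC [19, 15, 10]
  [12] addr=0x55 blk=10 s=2: VC-HIT | VC [19, 15, 42]
  [13] addr=0x156 blk=42 s=2: VC-HIT | VC [19, 15, 10]
  [14] addr=0x7f blk=15 s=7: VC-HIT | VC [19, 39, 10]
  [15] addr=0x1cf blk=57 s=1: L1-HIT | VC [19, 39, 10]

SEQ = [MISS, MISS, L1-HIT, L1-HIT, MISS, MISS, L1-HIT, MISS, L1-HIT, MISS, L1-HIT, MISS, VC-HIT, VC-HIT, VC-HIT, L1-HIT]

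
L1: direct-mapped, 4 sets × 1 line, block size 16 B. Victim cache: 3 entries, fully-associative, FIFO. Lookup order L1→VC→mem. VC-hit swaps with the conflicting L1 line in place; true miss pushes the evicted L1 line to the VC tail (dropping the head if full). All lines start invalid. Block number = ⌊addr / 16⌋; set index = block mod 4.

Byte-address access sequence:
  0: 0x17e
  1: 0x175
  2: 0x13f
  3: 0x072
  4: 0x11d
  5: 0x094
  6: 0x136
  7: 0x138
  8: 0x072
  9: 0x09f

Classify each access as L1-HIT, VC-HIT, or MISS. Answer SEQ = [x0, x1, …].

SEQ = [MISS, L1-HIT, MISS, MISS, MISS, MISS, VC-HIT, L1-HIT, VC-HIT, L1-HIT]

0: 0x17e (blk 23, set 3) → MISS  vc=[]
1: 0x175 (blk 23, set 3) → L1-HIT  vc=[]
2: 0x13f (blk 19, set 3) → MISS  vc=[23]
3: 0x72 (blk 7, set 3) → MISS  vc=[23, 19]
4: 0x11d (blk 17, set 1) → MISS  vc=[23, 19]
5: 0x94 (blk 9, set 1) → MISS  vc=[23, 19, 17]
6: 0x136 (blk 19, set 3) → VC-HIT  vc=[23, 7, 17]
7: 0x138 (blk 19, set 3) → L1-HIT  vc=[23, 7, 17]
8: 0x72 (blk 7, set 3) → VC-HIT  vc=[23, 19, 17]
9: 0x9f (blk 9, set 1) → L1-HIT  vc=[23, 19, 17]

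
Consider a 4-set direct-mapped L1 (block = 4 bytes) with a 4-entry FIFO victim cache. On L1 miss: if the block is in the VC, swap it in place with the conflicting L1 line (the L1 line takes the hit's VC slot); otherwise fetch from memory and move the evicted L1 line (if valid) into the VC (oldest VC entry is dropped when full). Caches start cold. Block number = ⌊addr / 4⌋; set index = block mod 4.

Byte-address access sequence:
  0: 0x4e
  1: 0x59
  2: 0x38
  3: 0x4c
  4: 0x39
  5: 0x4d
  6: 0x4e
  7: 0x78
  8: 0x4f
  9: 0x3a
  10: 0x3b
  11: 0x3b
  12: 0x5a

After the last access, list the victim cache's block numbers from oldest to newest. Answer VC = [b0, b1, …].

0: 0x4e (blk 19, set 3) → MISS  vc=[]
1: 0x59 (blk 22, set 2) → MISS  vc=[]
2: 0x38 (blk 14, set 2) → MISS  vc=[22]
3: 0x4c (blk 19, set 3) → L1-HIT  vc=[22]
4: 0x39 (blk 14, set 2) → L1-HIT  vc=[22]
5: 0x4d (blk 19, set 3) → L1-HIT  vc=[22]
6: 0x4e (blk 19, set 3) → L1-HIT  vc=[22]
7: 0x78 (blk 30, set 2) → MISS  vc=[22, 14]
8: 0x4f (blk 19, set 3) → L1-HIT  vc=[22, 14]
9: 0x3a (blk 14, set 2) → VC-HIT  vc=[22, 30]
10: 0x3b (blk 14, set 2) → L1-HIT  vc=[22, 30]
11: 0x3b (blk 14, set 2) → L1-HIT  vc=[22, 30]
12: 0x5a (blk 22, set 2) → VC-HIT  vc=[14, 30]

VC = [14, 30]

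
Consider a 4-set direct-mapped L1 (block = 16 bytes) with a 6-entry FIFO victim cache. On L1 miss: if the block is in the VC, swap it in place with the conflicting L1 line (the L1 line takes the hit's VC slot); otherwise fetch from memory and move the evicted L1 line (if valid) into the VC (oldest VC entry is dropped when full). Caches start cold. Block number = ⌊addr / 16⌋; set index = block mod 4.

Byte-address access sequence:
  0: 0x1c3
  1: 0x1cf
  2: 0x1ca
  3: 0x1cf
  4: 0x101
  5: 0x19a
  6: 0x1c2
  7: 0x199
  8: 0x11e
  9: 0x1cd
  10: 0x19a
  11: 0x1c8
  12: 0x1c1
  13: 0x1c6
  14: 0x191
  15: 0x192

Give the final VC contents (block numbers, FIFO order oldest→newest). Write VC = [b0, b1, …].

#0 0x1c3→b28/s0 MISS; vc=[]
#1 0x1cf→b28/s0 L1-HIT; vc=[]
#2 0x1ca→b28/s0 L1-HIT; vc=[]
#3 0x1cf→b28/s0 L1-HIT; vc=[]
#4 0x101→b16/s0 MISS; vc=[28]
#5 0x19a→b25/s1 MISS; vc=[28]
#6 0x1c2→b28/s0 VC-HIT; vc=[16]
#7 0x199→b25/s1 L1-HIT; vc=[16]
#8 0x11e→b17/s1 MISS; vc=[16,25]
#9 0x1cd→b28/s0 L1-HIT; vc=[16,25]
#10 0x19a→b25/s1 VC-HIT; vc=[16,17]
#11 0x1c8→b28/s0 L1-HIT; vc=[16,17]
#12 0x1c1→b28/s0 L1-HIT; vc=[16,17]
#13 0x1c6→b28/s0 L1-HIT; vc=[16,17]
#14 0x191→b25/s1 L1-HIT; vc=[16,17]
#15 0x192→b25/s1 L1-HIT; vc=[16,17]

VC = [16, 17]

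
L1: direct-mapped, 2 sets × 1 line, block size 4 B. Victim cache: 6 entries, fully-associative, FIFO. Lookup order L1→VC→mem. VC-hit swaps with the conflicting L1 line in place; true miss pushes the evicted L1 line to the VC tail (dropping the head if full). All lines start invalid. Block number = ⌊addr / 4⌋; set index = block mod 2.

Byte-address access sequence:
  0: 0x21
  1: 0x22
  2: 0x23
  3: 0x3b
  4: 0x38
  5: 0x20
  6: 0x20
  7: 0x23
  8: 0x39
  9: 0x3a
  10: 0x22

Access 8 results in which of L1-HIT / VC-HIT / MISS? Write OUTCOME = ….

#0 0x21→b8/s0 MISS; vc=[]
#1 0x22→b8/s0 L1-HIT; vc=[]
#2 0x23→b8/s0 L1-HIT; vc=[]
#3 0x3b→b14/s0 MISS; vc=[8]
#4 0x38→b14/s0 L1-HIT; vc=[8]
#5 0x20→b8/s0 VC-HIT; vc=[14]
#6 0x20→b8/s0 L1-HIT; vc=[14]
#7 0x23→b8/s0 L1-HIT; vc=[14]
#8 0x39→b14/s0 VC-HIT; vc=[8]
#9 0x3a→b14/s0 L1-HIT; vc=[8]
#10 0x22→b8/s0 VC-HIT; vc=[14]

OUTCOME = VC-HIT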